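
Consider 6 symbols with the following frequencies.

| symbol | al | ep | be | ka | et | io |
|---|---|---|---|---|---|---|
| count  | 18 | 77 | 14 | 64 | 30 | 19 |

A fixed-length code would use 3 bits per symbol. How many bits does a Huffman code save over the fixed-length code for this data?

Fixed-length: 3 bits × 222 symbols = 666 bits.
Huffman merges:
combine be(14), al(18) → 32
combine io(19), et(30) → 49
combine 32, 49 → 81
combine ka(64), ep(77) → 141
combine 81, 141 → 222
Huffman total = 32 + 49 + 81 + 141 + 222 = 525 bits.
Saving = 666 − 525 = 141 bits.

141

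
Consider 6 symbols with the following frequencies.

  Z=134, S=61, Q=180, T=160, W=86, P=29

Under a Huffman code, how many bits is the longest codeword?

4

Merge the two lowest-weight nodes at each step:
combine P(29), S(61) → 90
combine W(86), 90 → 176
combine Z(134), T(160) → 294
combine 176, Q(180) → 356
combine 294, 356 → 650
Maximum depth reached is 4.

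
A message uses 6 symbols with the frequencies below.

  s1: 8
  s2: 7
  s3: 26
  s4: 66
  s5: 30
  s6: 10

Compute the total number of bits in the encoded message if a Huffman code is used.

Build the Huffman tree bottom-up:
combine s2(7), s1(8) → 15
combine s6(10), 15 → 25
combine 25, s3(26) → 51
combine s5(30), 51 → 81
combine s4(66), 81 → 147
Each symbol's bit-cost is frequency × depth; summing gives 319 bits (equivalently 15 + 25 + 51 + 81 + 147).

319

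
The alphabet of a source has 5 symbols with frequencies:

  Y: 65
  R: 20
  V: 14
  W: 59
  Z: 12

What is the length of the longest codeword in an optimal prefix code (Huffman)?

Merge the two lowest-weight nodes at each step:
merge Z(12) and V(14): 26
merge R(20) and 26: 46
merge 46 and W(59): 105
merge Y(65) and 105: 170
The first pair merged (Z, V) ends up deepest, at depth 4.

4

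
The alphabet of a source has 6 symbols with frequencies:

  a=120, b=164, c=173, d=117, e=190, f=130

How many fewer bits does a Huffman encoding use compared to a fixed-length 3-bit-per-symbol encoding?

Fixed-length: 3 bits × 894 symbols = 2682 bits.
Huffman merges:
combine d(117), a(120) → 237
combine f(130), b(164) → 294
combine c(173), e(190) → 363
combine 237, 294 → 531
combine 363, 531 → 894
Huffman total = 237 + 294 + 363 + 531 + 894 = 2319 bits.
Saving = 2682 − 2319 = 363 bits.

363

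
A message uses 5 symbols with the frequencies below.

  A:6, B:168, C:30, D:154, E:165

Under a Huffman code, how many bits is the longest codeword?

3

Merge the two lowest-weight nodes at each step:
A(6) + C(30) → 36
36 + D(154) → 190
E(165) + B(168) → 333
190 + 333 → 523
The first pair merged (A, C) ends up deepest, at depth 3.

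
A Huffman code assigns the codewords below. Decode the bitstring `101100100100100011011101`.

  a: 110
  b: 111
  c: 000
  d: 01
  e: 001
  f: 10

Read left to right; each codeword is recognised as soon as it completes (prefix code):
  10→f | 110→a | 01→d | 001→e | 001→e | 000→c | 110→a | 111→b | 01→d
Decoded message: fadeecabd

fadeecabd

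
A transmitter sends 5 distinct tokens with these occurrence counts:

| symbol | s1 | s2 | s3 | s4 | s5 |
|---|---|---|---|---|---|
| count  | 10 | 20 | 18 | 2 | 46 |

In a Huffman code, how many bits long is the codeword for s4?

Build the tree from the bottom:
s4(2) + s1(10) → 12
12 + s3(18) → 30
s2(20) + 30 → 50
s5(46) + 50 → 96
s4 sits 4 levels below the root, so its codeword is 4 bits.

4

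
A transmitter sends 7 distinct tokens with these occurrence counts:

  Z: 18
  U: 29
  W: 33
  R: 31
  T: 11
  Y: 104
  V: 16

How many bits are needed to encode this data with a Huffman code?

Merge the two smallest weights repeatedly:
combine T(11), V(16) → 27
combine Z(18), 27 → 45
combine U(29), R(31) → 60
combine W(33), 45 → 78
combine 60, 78 → 138
combine Y(104), 138 → 242
Total encoded bits = sum of merged weights = 27 + 45 + 60 + 78 + 138 + 242 = 590.

590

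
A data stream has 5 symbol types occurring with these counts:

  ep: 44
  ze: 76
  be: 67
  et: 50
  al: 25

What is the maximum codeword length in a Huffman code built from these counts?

Merge the two lowest-weight nodes at each step:
combine al(25), ep(44) → 69
combine et(50), be(67) → 117
combine 69, ze(76) → 145
combine 117, 145 → 262
The rarest symbols sit at the bottom; the longest codeword is 3 bits.

3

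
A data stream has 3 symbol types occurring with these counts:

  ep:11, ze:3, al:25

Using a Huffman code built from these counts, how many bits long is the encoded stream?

53

Merge the two smallest weights repeatedly:
ze(3) + ep(11) → 14
14 + al(25) → 39
Total encoded bits = sum of merged weights = 14 + 39 = 53.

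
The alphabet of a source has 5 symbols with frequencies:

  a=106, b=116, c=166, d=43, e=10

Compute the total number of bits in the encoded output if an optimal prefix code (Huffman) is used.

928

Merge the two smallest weights repeatedly:
merge e(10) and d(43): 53
merge 53 and a(106): 159
merge b(116) and 159: 275
merge c(166) and 275: 441
Each symbol's bit-cost is frequency × depth; summing gives 928 bits (equivalently 53 + 159 + 275 + 441).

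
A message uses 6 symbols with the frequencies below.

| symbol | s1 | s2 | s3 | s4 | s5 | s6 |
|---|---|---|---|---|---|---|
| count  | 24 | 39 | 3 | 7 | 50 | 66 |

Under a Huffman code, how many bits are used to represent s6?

2

Build the tree from the bottom:
combine s3(3), s4(7) → 10
combine 10, s1(24) → 34
combine 34, s2(39) → 73
combine s5(50), s6(66) → 116
combine 73, 116 → 189
s6's leaf is at depth 2, giving a 2-bit codeword.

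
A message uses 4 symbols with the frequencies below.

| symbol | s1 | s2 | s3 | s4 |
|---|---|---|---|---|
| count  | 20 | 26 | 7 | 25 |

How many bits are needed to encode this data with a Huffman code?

Merge the two smallest weights repeatedly:
s3(7) + s1(20) → 27
s4(25) + s2(26) → 51
27 + 51 → 78
Total encoded bits = sum of merged weights = 27 + 51 + 78 = 156.

156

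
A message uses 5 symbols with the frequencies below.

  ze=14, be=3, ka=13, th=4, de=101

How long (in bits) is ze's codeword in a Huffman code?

2

Build the tree from the bottom:
merge be(3) and th(4): 7
merge 7 and ka(13): 20
merge ze(14) and 20: 34
merge 34 and de(101): 135
The subtree containing ze is merged 2 times, so code length = 2.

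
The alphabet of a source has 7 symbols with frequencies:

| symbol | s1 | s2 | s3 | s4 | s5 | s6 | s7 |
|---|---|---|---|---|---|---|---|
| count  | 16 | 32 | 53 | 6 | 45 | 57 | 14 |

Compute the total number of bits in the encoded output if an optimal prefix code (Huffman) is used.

570

Build the Huffman tree bottom-up:
merge s4(6) and s7(14): 20
merge s1(16) and 20: 36
merge s2(32) and 36: 68
merge s5(45) and s3(53): 98
merge s6(57) and 68: 125
merge 98 and 125: 223
Each symbol's bit-cost is frequency × depth; summing gives 570 bits (equivalently 20 + 36 + 68 + 98 + 125 + 223).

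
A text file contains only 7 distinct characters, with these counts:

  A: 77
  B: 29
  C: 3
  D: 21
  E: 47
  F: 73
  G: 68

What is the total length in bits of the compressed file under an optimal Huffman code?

813

Build the Huffman tree bottom-up:
combine C(3), D(21) → 24
combine 24, B(29) → 53
combine E(47), 53 → 100
combine G(68), F(73) → 141
combine A(77), 100 → 177
combine 141, 177 → 318
Each symbol's bit-cost is frequency × depth; summing gives 813 bits (equivalently 24 + 53 + 100 + 141 + 177 + 318).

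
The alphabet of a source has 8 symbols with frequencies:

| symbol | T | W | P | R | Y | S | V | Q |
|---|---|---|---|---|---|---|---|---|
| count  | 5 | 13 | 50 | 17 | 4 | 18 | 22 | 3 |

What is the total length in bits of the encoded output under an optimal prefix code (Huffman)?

340

Greedily combine the two least-frequent nodes:
combine Q(3), Y(4) → 7
combine T(5), 7 → 12
combine 12, W(13) → 25
combine R(17), S(18) → 35
combine V(22), 25 → 47
combine 35, 47 → 82
combine P(50), 82 → 132
Total encoded bits = sum of merged weights = 7 + 12 + 25 + 35 + 47 + 82 + 132 = 340.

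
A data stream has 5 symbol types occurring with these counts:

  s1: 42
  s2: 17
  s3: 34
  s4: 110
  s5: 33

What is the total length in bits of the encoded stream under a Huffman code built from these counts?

Greedily combine the two least-frequent nodes:
s2(17) + s5(33) → 50
s3(34) + s1(42) → 76
50 + 76 → 126
s4(110) + 126 → 236
Each symbol's bit-cost is frequency × depth; summing gives 488 bits (equivalently 50 + 76 + 126 + 236).

488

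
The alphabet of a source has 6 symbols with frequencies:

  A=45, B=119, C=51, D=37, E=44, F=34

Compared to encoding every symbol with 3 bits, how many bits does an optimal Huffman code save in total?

170

Fixed-length: 3 bits × 330 symbols = 990 bits.
Huffman merges:
merge F(34) and D(37): 71
merge E(44) and A(45): 89
merge C(51) and 71: 122
merge 89 and B(119): 208
merge 122 and 208: 330
Huffman total = 71 + 89 + 122 + 208 + 330 = 820 bits.
Saving = 990 − 820 = 170 bits.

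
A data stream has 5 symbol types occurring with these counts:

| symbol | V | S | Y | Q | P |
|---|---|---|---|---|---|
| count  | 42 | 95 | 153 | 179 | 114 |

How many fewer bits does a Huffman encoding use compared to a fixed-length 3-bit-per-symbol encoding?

Fixed-length: 3 bits × 583 symbols = 1749 bits.
Huffman merges:
merge V(42) and S(95): 137
merge P(114) and 137: 251
merge Y(153) and Q(179): 332
merge 251 and 332: 583
Huffman total = 137 + 251 + 332 + 583 = 1303 bits.
Saving = 1749 − 1303 = 446 bits.

446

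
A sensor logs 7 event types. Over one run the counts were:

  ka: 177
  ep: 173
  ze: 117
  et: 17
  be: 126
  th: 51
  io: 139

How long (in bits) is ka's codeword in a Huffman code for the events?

2

Build the tree from the bottom:
et(17) + th(51) → 68
68 + ze(117) → 185
be(126) + io(139) → 265
ep(173) + ka(177) → 350
185 + 265 → 450
350 + 450 → 800
ka's leaf is at depth 2, giving a 2-bit codeword.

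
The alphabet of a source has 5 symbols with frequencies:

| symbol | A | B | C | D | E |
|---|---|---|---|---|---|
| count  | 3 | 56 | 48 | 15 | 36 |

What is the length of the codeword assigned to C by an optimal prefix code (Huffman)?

Repeatedly merge the two smallest:
merge A(3) and D(15): 18
merge 18 and E(36): 54
merge C(48) and 54: 102
merge B(56) and 102: 158
C's leaf is at depth 2, giving a 2-bit codeword.

2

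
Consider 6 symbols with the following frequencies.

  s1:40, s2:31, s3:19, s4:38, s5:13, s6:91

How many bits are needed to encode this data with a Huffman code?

546

Merge the two smallest weights repeatedly:
s5(13) + s3(19) → 32
s2(31) + 32 → 63
s4(38) + s1(40) → 78
63 + 78 → 141
s6(91) + 141 → 232
Each symbol's bit-cost is frequency × depth; summing gives 546 bits (equivalently 32 + 63 + 78 + 141 + 232).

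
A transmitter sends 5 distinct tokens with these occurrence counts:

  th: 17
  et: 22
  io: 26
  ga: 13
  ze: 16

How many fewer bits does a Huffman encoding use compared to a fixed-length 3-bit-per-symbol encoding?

65

Fixed-length: 3 bits × 94 symbols = 282 bits.
Huffman merges:
merge ga(13) and ze(16): 29
merge th(17) and et(22): 39
merge io(26) and 29: 55
merge 39 and 55: 94
Huffman total = 29 + 39 + 55 + 94 = 217 bits.
Saving = 282 − 217 = 65 bits.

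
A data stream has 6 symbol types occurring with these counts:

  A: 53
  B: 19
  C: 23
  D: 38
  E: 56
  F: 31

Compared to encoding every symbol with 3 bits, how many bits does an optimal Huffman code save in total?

109

Fixed-length: 3 bits × 220 symbols = 660 bits.
Huffman merges:
B(19) + C(23) → 42
F(31) + D(38) → 69
42 + A(53) → 95
E(56) + 69 → 125
95 + 125 → 220
Huffman total = 42 + 69 + 95 + 125 + 220 = 551 bits.
Saving = 660 − 551 = 109 bits.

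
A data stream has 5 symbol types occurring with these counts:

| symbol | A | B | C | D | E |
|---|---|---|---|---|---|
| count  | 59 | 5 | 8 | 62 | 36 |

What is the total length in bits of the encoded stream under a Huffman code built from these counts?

340

Greedily combine the two least-frequent nodes:
B(5) + C(8) → 13
13 + E(36) → 49
49 + A(59) → 108
D(62) + 108 → 170
The encoded length is the sum of every internal node's weight: 13 + 49 + 108 + 170 = 340 bits.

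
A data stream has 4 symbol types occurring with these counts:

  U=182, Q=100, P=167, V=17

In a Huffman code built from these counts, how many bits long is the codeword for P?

2

Repeatedly merge the two smallest:
combine V(17), Q(100) → 117
combine 117, P(167) → 284
combine U(182), 284 → 466
P's leaf is at depth 2, giving a 2-bit codeword.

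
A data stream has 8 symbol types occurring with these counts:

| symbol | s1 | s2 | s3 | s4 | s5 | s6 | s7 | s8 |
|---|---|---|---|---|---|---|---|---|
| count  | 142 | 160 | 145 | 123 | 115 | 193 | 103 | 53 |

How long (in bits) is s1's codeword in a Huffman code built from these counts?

Huffman merges, smallest pair first:
combine s8(53), s7(103) → 156
combine s5(115), s4(123) → 238
combine s1(142), s3(145) → 287
combine 156, s2(160) → 316
combine s6(193), 238 → 431
combine 287, 316 → 603
combine 431, 603 → 1034
The subtree containing s1 is merged 3 times, so code length = 3.

3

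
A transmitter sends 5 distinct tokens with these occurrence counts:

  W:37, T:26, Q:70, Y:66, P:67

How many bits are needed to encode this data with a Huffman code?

595

Build the Huffman tree bottom-up:
combine T(26), W(37) → 63
combine 63, Y(66) → 129
combine P(67), Q(70) → 137
combine 129, 137 → 266
The encoded length is the sum of every internal node's weight: 63 + 129 + 137 + 266 = 595 bits.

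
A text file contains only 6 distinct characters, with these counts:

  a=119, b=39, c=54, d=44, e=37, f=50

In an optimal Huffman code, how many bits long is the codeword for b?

3

Repeatedly merge the two smallest:
merge e(37) and b(39): 76
merge d(44) and f(50): 94
merge c(54) and 76: 130
merge 94 and a(119): 213
merge 130 and 213: 343
b's leaf is at depth 3, giving a 3-bit codeword.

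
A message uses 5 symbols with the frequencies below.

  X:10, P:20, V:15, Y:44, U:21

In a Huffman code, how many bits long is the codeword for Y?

1

Huffman merges, smallest pair first:
merge X(10) and V(15): 25
merge P(20) and U(21): 41
merge 25 and 41: 66
merge Y(44) and 66: 110
Y sits one level below the root: a 1-bit codeword.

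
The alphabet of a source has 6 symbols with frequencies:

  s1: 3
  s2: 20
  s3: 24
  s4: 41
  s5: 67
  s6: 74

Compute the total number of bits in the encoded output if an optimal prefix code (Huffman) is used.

Build the Huffman tree bottom-up:
merge s1(3) and s2(20): 23
merge 23 and s3(24): 47
merge s4(41) and 47: 88
merge s5(67) and s6(74): 141
merge 88 and 141: 229
Total encoded bits = sum of merged weights = 23 + 47 + 88 + 141 + 229 = 528.

528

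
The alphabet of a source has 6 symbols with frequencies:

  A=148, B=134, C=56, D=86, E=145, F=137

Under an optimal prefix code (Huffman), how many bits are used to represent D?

Build the tree from the bottom:
combine C(56), D(86) → 142
combine B(134), F(137) → 271
combine 142, E(145) → 287
combine A(148), 271 → 419
combine 287, 419 → 706
D sits 3 levels below the root, so its codeword is 3 bits.

3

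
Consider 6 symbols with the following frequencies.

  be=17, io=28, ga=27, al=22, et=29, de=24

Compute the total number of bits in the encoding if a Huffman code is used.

Greedily combine the two least-frequent nodes:
combine be(17), al(22) → 39
combine de(24), ga(27) → 51
combine io(28), et(29) → 57
combine 39, 51 → 90
combine 57, 90 → 147
Each symbol's bit-cost is frequency × depth; summing gives 384 bits (equivalently 39 + 51 + 57 + 90 + 147).

384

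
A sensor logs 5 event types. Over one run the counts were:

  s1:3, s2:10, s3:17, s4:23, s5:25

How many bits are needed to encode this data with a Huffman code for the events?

Merge the two smallest weights repeatedly:
merge s1(3) and s2(10): 13
merge 13 and s3(17): 30
merge s4(23) and s5(25): 48
merge 30 and 48: 78
Total encoded bits = sum of merged weights = 13 + 30 + 48 + 78 = 169.

169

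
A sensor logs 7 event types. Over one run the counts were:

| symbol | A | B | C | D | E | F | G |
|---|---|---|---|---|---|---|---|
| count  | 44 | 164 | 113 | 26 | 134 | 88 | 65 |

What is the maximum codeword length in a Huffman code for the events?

Merge the two lowest-weight nodes at each step:
combine D(26), A(44) → 70
combine G(65), 70 → 135
combine F(88), C(113) → 201
combine E(134), 135 → 269
combine B(164), 201 → 365
combine 269, 365 → 634
The first pair merged (D, A) ends up deepest, at depth 4.

4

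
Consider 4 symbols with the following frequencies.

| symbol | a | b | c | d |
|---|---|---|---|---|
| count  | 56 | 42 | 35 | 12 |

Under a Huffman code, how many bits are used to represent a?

1

Repeatedly merge the two smallest:
combine d(12), c(35) → 47
combine b(42), 47 → 89
combine a(56), 89 → 145
a is merged only at the final step, so code length = 1.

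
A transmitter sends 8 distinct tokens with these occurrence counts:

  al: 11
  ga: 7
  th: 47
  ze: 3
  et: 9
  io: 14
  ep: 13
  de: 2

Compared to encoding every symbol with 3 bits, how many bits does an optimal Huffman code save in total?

Fixed-length: 3 bits × 106 symbols = 318 bits.
Huffman merges:
combine de(2), ze(3) → 5
combine 5, ga(7) → 12
combine et(9), al(11) → 20
combine 12, ep(13) → 25
combine io(14), 20 → 34
combine 25, 34 → 59
combine th(47), 59 → 106
Huffman total = 5 + 12 + 20 + 25 + 34 + 59 + 106 = 261 bits.
Saving = 318 − 261 = 57 bits.

57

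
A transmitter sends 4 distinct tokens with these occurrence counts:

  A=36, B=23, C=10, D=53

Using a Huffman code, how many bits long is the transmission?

Greedily combine the two least-frequent nodes:
merge C(10) and B(23): 33
merge 33 and A(36): 69
merge D(53) and 69: 122
Each symbol's bit-cost is frequency × depth; summing gives 224 bits (equivalently 33 + 69 + 122).

224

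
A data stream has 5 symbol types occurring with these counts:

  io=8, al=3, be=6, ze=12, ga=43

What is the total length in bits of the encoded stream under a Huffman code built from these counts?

127

Build the Huffman tree bottom-up:
combine al(3), be(6) → 9
combine io(8), 9 → 17
combine ze(12), 17 → 29
combine 29, ga(43) → 72
Each symbol's bit-cost is frequency × depth; summing gives 127 bits (equivalently 9 + 17 + 29 + 72).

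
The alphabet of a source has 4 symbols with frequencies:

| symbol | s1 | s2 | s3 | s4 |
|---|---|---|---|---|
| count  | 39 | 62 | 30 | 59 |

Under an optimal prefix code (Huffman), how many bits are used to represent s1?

Build the tree from the bottom:
s3(30) + s1(39) → 69
s4(59) + s2(62) → 121
69 + 121 → 190
s1's leaf is at depth 2, giving a 2-bit codeword.

2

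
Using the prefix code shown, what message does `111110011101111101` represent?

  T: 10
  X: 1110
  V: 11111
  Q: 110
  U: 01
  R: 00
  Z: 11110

Read left to right; each codeword is recognised as soon as it completes (prefix code):
  11111→V | 00→R | 1110→X | 11111→V | 01→U
Decoded message: VRXVU

VRXVU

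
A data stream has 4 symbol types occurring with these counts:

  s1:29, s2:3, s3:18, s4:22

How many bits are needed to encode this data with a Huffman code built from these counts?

136

Build the Huffman tree bottom-up:
combine s2(3), s3(18) → 21
combine 21, s4(22) → 43
combine s1(29), 43 → 72
Total encoded bits = sum of merged weights = 21 + 43 + 72 = 136.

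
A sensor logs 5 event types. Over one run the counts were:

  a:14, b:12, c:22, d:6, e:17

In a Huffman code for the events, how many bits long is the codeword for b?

Build the tree from the bottom:
d(6) + b(12) → 18
a(14) + e(17) → 31
18 + c(22) → 40
31 + 40 → 71
b's leaf is at depth 3, giving a 3-bit codeword.

3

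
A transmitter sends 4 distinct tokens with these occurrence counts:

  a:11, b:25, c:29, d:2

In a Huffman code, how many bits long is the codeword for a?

Repeatedly merge the two smallest:
combine d(2), a(11) → 13
combine 13, b(25) → 38
combine c(29), 38 → 67
a sits 3 levels below the root, so its codeword is 3 bits.

3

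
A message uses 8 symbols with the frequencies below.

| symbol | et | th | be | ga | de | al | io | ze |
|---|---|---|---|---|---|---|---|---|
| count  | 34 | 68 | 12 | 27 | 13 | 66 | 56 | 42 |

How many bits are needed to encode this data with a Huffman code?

897

Build the Huffman tree bottom-up:
merge be(12) and de(13): 25
merge 25 and ga(27): 52
merge et(34) and ze(42): 76
merge 52 and io(56): 108
merge al(66) and th(68): 134
merge 76 and 108: 184
merge 134 and 184: 318
Each symbol's bit-cost is frequency × depth; summing gives 897 bits (equivalently 25 + 52 + 76 + 108 + 134 + 184 + 318).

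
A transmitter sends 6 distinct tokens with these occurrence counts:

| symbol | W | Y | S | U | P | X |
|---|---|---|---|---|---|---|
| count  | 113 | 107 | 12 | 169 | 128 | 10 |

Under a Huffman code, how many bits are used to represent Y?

Huffman merges, smallest pair first:
X(10) + S(12) → 22
22 + Y(107) → 129
W(113) + P(128) → 241
129 + U(169) → 298
241 + 298 → 539
Y sits 3 levels below the root, so its codeword is 3 bits.

3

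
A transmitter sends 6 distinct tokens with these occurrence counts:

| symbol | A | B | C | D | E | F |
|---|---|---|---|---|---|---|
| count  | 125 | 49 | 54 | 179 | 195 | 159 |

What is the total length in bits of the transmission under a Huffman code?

Greedily combine the two least-frequent nodes:
combine B(49), C(54) → 103
combine 103, A(125) → 228
combine F(159), D(179) → 338
combine E(195), 228 → 423
combine 338, 423 → 761
The encoded length is the sum of every internal node's weight: 103 + 228 + 338 + 423 + 761 = 1853 bits.

1853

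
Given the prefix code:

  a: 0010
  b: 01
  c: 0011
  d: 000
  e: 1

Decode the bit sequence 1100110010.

eeca

Read left to right; each codeword is recognised as soon as it completes (prefix code):
  1→e | 1→e | 0011→c | 0010→a
Decoded message: eeca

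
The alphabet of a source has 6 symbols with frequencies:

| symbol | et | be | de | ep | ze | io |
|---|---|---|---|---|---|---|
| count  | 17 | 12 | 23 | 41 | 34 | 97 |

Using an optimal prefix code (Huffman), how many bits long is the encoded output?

Greedily combine the two least-frequent nodes:
be(12) + et(17) → 29
de(23) + 29 → 52
ze(34) + ep(41) → 75
52 + 75 → 127
io(97) + 127 → 224
Each symbol's bit-cost is frequency × depth; summing gives 507 bits (equivalently 29 + 52 + 75 + 127 + 224).

507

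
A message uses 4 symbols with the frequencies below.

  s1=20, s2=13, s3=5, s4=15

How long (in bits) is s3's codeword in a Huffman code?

Build the tree from the bottom:
combine s3(5), s2(13) → 18
combine s4(15), 18 → 33
combine s1(20), 33 → 53
s3's leaf is at depth 3, giving a 3-bit codeword.

3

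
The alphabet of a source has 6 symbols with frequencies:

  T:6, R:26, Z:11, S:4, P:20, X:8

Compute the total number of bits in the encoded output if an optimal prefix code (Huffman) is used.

Build the Huffman tree bottom-up:
S(4) + T(6) → 10
X(8) + 10 → 18
Z(11) + 18 → 29
P(20) + R(26) → 46
29 + 46 → 75
Each symbol's bit-cost is frequency × depth; summing gives 178 bits (equivalently 10 + 18 + 29 + 46 + 75).

178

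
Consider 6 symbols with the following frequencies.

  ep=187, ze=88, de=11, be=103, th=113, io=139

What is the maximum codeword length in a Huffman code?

4

Merge the two lowest-weight nodes at each step:
combine de(11), ze(88) → 99
combine 99, be(103) → 202
combine th(113), io(139) → 252
combine ep(187), 202 → 389
combine 252, 389 → 641
The first pair merged (de, ze) ends up deepest, at depth 4.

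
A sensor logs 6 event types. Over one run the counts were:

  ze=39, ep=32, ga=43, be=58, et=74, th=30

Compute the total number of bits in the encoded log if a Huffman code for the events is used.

Build the Huffman tree bottom-up:
combine th(30), ep(32) → 62
combine ze(39), ga(43) → 82
combine be(58), 62 → 120
combine et(74), 82 → 156
combine 120, 156 → 276
Total encoded bits = sum of merged weights = 62 + 82 + 120 + 156 + 276 = 696.

696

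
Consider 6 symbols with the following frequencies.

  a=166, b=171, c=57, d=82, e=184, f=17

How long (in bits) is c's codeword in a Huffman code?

Build the tree from the bottom:
merge f(17) and c(57): 74
merge 74 and d(82): 156
merge 156 and a(166): 322
merge b(171) and e(184): 355
merge 322 and 355: 677
c sits 4 levels below the root, so its codeword is 4 bits.

4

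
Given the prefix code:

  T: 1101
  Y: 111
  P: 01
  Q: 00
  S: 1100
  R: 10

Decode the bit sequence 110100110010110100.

Read left to right; each codeword is recognised as soon as it completes (prefix code):
  1101→T | 00→Q | 1100→S | 10→R | 1101→T | 00→Q
Decoded message: TQSRTQ

TQSRTQ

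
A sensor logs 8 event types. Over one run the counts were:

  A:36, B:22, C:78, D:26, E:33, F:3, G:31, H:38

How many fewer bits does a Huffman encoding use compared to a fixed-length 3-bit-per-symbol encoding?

53

Fixed-length: 3 bits × 267 symbols = 801 bits.
Huffman merges:
merge F(3) and B(22): 25
merge 25 and D(26): 51
merge G(31) and E(33): 64
merge A(36) and H(38): 74
merge 51 and 64: 115
merge 74 and C(78): 152
merge 115 and 152: 267
Huffman total = 25 + 51 + 64 + 74 + 115 + 152 + 267 = 748 bits.
Saving = 801 − 748 = 53 bits.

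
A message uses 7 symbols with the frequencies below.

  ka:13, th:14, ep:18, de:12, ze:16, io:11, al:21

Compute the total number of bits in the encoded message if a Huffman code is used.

294

Build the Huffman tree bottom-up:
merge io(11) and de(12): 23
merge ka(13) and th(14): 27
merge ze(16) and ep(18): 34
merge al(21) and 23: 44
merge 27 and 34: 61
merge 44 and 61: 105
Total encoded bits = sum of merged weights = 23 + 27 + 34 + 44 + 61 + 105 = 294.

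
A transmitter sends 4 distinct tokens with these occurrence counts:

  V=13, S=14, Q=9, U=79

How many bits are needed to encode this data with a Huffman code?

Merge the two smallest weights repeatedly:
Q(9) + V(13) → 22
S(14) + 22 → 36
36 + U(79) → 115
The encoded length is the sum of every internal node's weight: 22 + 36 + 115 = 173 bits.

173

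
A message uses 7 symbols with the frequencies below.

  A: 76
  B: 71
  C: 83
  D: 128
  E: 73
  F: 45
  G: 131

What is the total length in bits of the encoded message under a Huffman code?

Build the Huffman tree bottom-up:
merge F(45) and B(71): 116
merge E(73) and A(76): 149
merge C(83) and 116: 199
merge D(128) and G(131): 259
merge 149 and 199: 348
merge 259 and 348: 607
Each symbol's bit-cost is frequency × depth; summing gives 1678 bits (equivalently 116 + 149 + 199 + 259 + 348 + 607).

1678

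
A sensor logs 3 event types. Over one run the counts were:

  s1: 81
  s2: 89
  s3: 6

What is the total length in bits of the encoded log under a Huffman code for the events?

263

Build the Huffman tree bottom-up:
combine s3(6), s1(81) → 87
combine 87, s2(89) → 176
Each symbol's bit-cost is frequency × depth; summing gives 263 bits (equivalently 87 + 176).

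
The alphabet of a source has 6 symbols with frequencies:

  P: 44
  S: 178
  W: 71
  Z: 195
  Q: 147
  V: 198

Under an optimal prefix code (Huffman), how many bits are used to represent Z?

2

Repeatedly merge the two smallest:
combine P(44), W(71) → 115
combine 115, Q(147) → 262
combine S(178), Z(195) → 373
combine V(198), 262 → 460
combine 373, 460 → 833
Z sits 2 levels below the root, so its codeword is 2 bits.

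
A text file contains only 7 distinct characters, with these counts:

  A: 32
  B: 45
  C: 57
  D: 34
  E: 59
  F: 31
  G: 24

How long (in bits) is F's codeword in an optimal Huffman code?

Repeatedly merge the two smallest:
merge G(24) and F(31): 55
merge A(32) and D(34): 66
merge B(45) and 55: 100
merge C(57) and E(59): 116
merge 66 and 100: 166
merge 116 and 166: 282
The subtree containing F is merged 4 times, so code length = 4.

4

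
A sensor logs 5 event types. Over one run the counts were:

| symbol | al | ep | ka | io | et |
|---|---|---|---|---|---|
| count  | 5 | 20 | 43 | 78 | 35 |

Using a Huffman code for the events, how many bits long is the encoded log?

Merge the two smallest weights repeatedly:
merge al(5) and ep(20): 25
merge 25 and et(35): 60
merge ka(43) and 60: 103
merge io(78) and 103: 181
Total encoded bits = sum of merged weights = 25 + 60 + 103 + 181 = 369.

369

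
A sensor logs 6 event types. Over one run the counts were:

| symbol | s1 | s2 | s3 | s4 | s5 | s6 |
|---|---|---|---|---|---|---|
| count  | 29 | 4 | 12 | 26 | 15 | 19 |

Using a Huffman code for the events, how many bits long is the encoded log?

257

Greedily combine the two least-frequent nodes:
merge s2(4) and s3(12): 16
merge s5(15) and 16: 31
merge s6(19) and s4(26): 45
merge s1(29) and 31: 60
merge 45 and 60: 105
Each symbol's bit-cost is frequency × depth; summing gives 257 bits (equivalently 16 + 31 + 45 + 60 + 105).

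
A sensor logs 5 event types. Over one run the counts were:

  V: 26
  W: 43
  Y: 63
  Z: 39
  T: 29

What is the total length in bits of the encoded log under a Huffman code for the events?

455

Build the Huffman tree bottom-up:
merge V(26) and T(29): 55
merge Z(39) and W(43): 82
merge 55 and Y(63): 118
merge 82 and 118: 200
The encoded length is the sum of every internal node's weight: 55 + 82 + 118 + 200 = 455 bits.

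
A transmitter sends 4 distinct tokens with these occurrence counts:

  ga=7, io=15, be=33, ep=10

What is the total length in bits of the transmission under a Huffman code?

114

Greedily combine the two least-frequent nodes:
combine ga(7), ep(10) → 17
combine io(15), 17 → 32
combine 32, be(33) → 65
Each symbol's bit-cost is frequency × depth; summing gives 114 bits (equivalently 17 + 32 + 65).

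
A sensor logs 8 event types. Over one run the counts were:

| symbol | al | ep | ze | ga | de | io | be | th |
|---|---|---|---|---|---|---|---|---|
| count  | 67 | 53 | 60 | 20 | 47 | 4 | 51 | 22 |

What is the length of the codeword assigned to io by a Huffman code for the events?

5

Build the tree from the bottom:
combine io(4), ga(20) → 24
combine th(22), 24 → 46
combine 46, de(47) → 93
combine be(51), ep(53) → 104
combine ze(60), al(67) → 127
combine 93, 104 → 197
combine 127, 197 → 324
io's leaf is at depth 5, giving a 5-bit codeword.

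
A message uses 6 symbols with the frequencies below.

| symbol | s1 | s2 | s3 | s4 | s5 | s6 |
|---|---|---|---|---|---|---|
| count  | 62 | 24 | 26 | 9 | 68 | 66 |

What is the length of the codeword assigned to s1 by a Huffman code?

2

Repeatedly merge the two smallest:
merge s4(9) and s2(24): 33
merge s3(26) and 33: 59
merge 59 and s1(62): 121
merge s6(66) and s5(68): 134
merge 121 and 134: 255
s1 sits 2 levels below the root, so its codeword is 2 bits.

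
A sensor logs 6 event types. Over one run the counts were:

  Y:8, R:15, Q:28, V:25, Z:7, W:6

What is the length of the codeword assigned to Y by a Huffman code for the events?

3

Build the tree from the bottom:
combine W(6), Z(7) → 13
combine Y(8), 13 → 21
combine R(15), 21 → 36
combine V(25), Q(28) → 53
combine 36, 53 → 89
The subtree containing Y is merged 3 times, so code length = 3.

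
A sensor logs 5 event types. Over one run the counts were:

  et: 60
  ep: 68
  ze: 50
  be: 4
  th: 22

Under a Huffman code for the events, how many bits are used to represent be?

3

Repeatedly merge the two smallest:
be(4) + th(22) → 26
26 + ze(50) → 76
et(60) + ep(68) → 128
76 + 128 → 204
be's leaf is at depth 3, giving a 3-bit codeword.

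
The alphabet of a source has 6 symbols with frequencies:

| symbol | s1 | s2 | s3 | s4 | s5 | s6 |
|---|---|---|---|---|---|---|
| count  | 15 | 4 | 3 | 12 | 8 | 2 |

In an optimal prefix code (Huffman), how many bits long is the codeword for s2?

3

Build the tree from the bottom:
s6(2) + s3(3) → 5
s2(4) + 5 → 9
s5(8) + 9 → 17
s4(12) + s1(15) → 27
17 + 27 → 44
s2 sits 3 levels below the root, so its codeword is 3 bits.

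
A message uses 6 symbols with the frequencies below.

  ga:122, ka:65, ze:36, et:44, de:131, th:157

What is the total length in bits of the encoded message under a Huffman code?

Merge the two smallest weights repeatedly:
ze(36) + et(44) → 80
ka(65) + 80 → 145
ga(122) + de(131) → 253
145 + th(157) → 302
253 + 302 → 555
Total encoded bits = sum of merged weights = 80 + 145 + 253 + 302 + 555 = 1335.

1335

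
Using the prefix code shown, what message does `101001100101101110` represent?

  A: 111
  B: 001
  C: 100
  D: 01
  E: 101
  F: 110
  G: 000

EBCEEF

Read left to right; each codeword is recognised as soon as it completes (prefix code):
  101→E | 001→B | 100→C | 101→E | 101→E | 110→F
Decoded message: EBCEEF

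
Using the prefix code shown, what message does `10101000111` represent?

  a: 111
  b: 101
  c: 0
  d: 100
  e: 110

bcdca

Read left to right; each codeword is recognised as soon as it completes (prefix code):
  101→b | 0→c | 100→d | 0→c | 111→a
Decoded message: bcdca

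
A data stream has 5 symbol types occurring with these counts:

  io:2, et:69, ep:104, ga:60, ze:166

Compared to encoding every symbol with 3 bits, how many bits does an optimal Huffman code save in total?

Fixed-length: 3 bits × 401 symbols = 1203 bits.
Huffman merges:
combine io(2), ga(60) → 62
combine 62, et(69) → 131
combine ep(104), 131 → 235
combine ze(166), 235 → 401
Huffman total = 62 + 131 + 235 + 401 = 829 bits.
Saving = 1203 − 829 = 374 bits.

374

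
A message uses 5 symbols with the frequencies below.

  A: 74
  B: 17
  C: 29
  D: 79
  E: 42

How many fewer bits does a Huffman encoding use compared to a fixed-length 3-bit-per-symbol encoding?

Fixed-length: 3 bits × 241 symbols = 723 bits.
Huffman merges:
B(17) + C(29) → 46
E(42) + 46 → 88
A(74) + D(79) → 153
88 + 153 → 241
Huffman total = 46 + 88 + 153 + 241 = 528 bits.
Saving = 723 − 528 = 195 bits.

195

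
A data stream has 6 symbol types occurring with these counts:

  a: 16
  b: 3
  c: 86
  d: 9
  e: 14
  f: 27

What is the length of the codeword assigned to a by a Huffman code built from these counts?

Build the tree from the bottom:
b(3) + d(9) → 12
12 + e(14) → 26
a(16) + 26 → 42
f(27) + 42 → 69
69 + c(86) → 155
a sits 3 levels below the root, so its codeword is 3 bits.

3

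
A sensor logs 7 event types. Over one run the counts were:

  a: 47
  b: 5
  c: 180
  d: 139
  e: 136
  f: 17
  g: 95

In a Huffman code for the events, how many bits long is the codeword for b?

5

Huffman merges, smallest pair first:
merge b(5) and f(17): 22
merge 22 and a(47): 69
merge 69 and g(95): 164
merge e(136) and d(139): 275
merge 164 and c(180): 344
merge 275 and 344: 619
The subtree containing b is merged 5 times, so code length = 5.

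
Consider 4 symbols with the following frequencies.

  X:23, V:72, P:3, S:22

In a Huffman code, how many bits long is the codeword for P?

3

Build the tree from the bottom:
combine P(3), S(22) → 25
combine X(23), 25 → 48
combine 48, V(72) → 120
P's leaf is at depth 3, giving a 3-bit codeword.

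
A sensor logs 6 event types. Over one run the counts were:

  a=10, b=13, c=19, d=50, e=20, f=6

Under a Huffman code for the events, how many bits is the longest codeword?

Merge the two lowest-weight nodes at each step:
merge f(6) and a(10): 16
merge b(13) and 16: 29
merge c(19) and e(20): 39
merge 29 and 39: 68
merge d(50) and 68: 118
The first pair merged (f, a) ends up deepest, at depth 4.

4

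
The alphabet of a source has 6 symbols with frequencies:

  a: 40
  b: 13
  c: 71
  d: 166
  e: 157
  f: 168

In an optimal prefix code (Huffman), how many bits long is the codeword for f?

Repeatedly merge the two smallest:
combine b(13), a(40) → 53
combine 53, c(71) → 124
combine 124, e(157) → 281
combine d(166), f(168) → 334
combine 281, 334 → 615
The subtree containing f is merged 2 times, so code length = 2.

2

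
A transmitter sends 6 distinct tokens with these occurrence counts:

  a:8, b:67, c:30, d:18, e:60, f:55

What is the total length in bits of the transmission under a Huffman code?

558

Greedily combine the two least-frequent nodes:
merge a(8) and d(18): 26
merge 26 and c(30): 56
merge f(55) and 56: 111
merge e(60) and b(67): 127
merge 111 and 127: 238
Total encoded bits = sum of merged weights = 26 + 56 + 111 + 127 + 238 = 558.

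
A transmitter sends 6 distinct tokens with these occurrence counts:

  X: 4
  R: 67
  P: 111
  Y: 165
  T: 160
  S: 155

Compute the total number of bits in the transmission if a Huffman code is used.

Build the Huffman tree bottom-up:
combine X(4), R(67) → 71
combine 71, P(111) → 182
combine S(155), T(160) → 315
combine Y(165), 182 → 347
combine 315, 347 → 662
Each symbol's bit-cost is frequency × depth; summing gives 1577 bits (equivalently 71 + 182 + 315 + 347 + 662).

1577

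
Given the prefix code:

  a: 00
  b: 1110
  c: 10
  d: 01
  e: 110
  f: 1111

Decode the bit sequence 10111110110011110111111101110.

Read left to right; each codeword is recognised as soon as it completes (prefix code):
  10→c | 1111→f | 10→c | 110→e | 01→d | 1110→b | 1111→f | 1110→b | 1110→b
Decoded message: cfcedbfbb

cfcedbfbb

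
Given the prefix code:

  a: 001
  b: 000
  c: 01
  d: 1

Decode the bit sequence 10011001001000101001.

dadaabdca

Read left to right; each codeword is recognised as soon as it completes (prefix code):
  1→d | 001→a | 1→d | 001→a | 001→a | 000→b | 1→d | 01→c | 001→a
Decoded message: dadaabdca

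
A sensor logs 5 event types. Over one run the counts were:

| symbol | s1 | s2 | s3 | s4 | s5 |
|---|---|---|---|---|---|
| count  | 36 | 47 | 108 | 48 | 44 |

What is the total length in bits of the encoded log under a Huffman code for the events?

633

Merge the two smallest weights repeatedly:
combine s1(36), s5(44) → 80
combine s2(47), s4(48) → 95
combine 80, 95 → 175
combine s3(108), 175 → 283
Total encoded bits = sum of merged weights = 80 + 95 + 175 + 283 = 633.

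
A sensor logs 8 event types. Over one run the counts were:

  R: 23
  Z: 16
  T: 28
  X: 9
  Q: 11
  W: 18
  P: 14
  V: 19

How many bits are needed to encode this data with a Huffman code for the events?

Build the Huffman tree bottom-up:
merge X(9) and Q(11): 20
merge P(14) and Z(16): 30
merge W(18) and V(19): 37
merge 20 and R(23): 43
merge T(28) and 30: 58
merge 37 and 43: 80
merge 58 and 80: 138
Total encoded bits = sum of merged weights = 20 + 30 + 37 + 43 + 58 + 80 + 138 = 406.

406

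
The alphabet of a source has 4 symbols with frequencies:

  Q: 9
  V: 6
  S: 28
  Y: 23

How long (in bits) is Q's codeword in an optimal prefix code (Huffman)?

3

Huffman merges, smallest pair first:
combine V(6), Q(9) → 15
combine 15, Y(23) → 38
combine S(28), 38 → 66
The subtree containing Q is merged 3 times, so code length = 3.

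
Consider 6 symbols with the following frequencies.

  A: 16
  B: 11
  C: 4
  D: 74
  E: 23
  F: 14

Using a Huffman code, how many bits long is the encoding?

293

Build the Huffman tree bottom-up:
C(4) + B(11) → 15
F(14) + 15 → 29
A(16) + E(23) → 39
29 + 39 → 68
68 + D(74) → 142
Each symbol's bit-cost is frequency × depth; summing gives 293 bits (equivalently 15 + 29 + 39 + 68 + 142).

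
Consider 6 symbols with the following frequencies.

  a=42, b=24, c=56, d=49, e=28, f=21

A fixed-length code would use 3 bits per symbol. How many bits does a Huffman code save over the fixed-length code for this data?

105

Fixed-length: 3 bits × 220 symbols = 660 bits.
Huffman merges:
f(21) + b(24) → 45
e(28) + a(42) → 70
45 + d(49) → 94
c(56) + 70 → 126
94 + 126 → 220
Huffman total = 45 + 70 + 94 + 126 + 220 = 555 bits.
Saving = 660 − 555 = 105 bits.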